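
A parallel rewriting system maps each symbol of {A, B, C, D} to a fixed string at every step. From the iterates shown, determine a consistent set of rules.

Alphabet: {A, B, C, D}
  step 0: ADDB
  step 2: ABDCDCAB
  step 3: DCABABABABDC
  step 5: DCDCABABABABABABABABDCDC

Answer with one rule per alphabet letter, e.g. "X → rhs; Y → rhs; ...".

A->D, B->C, C->AB, D->AB

  step 2 ⇒ step 3: ABDCDCAB ⇒ D·C·AB·AB·AB·AB·D·C
    A ↦ D
    B ↦ C
    C ↦ AB
    D ↦ AB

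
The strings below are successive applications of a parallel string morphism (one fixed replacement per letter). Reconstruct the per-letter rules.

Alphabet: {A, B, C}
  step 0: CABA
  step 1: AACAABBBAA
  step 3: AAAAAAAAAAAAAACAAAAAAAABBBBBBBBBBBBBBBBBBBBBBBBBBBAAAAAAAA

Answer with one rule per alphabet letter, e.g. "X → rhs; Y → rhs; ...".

  step 0 ⇒ step 1: CABA ⇒ AAC·AA·BBB·AA
    A ↦ AA
    B ↦ BBB
    C ↦ AAC

A->AA, B->BBB, C->AAC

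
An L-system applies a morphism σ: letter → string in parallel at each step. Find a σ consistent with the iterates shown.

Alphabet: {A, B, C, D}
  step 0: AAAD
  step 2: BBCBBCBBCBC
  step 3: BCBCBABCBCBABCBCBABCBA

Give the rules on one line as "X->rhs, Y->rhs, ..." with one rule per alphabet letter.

A->DB, B->BC, C->BA, D->B

  step 2 ⇒ step 3: BBCBBCBBCBC ⇒ BC·BC·BA·BC·BC·BA·BC·BC·BA·BC·BA
    B ↦ BC
    C ↦ BA
    A ↦ DB  (constrained at step 0)
    D ↦ B  (constrained at step 0)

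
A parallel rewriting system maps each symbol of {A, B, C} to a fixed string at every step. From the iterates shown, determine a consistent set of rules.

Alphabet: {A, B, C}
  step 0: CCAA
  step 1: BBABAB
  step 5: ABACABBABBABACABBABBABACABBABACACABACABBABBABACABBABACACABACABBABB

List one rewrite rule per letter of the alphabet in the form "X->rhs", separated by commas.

A->AB, B->AC, C->B

  step 0 ⇒ step 1: CCAA ⇒ B·B·AB·AB
    A ↦ AB
    C ↦ B
    B ↦ AC  (constrained at step 1)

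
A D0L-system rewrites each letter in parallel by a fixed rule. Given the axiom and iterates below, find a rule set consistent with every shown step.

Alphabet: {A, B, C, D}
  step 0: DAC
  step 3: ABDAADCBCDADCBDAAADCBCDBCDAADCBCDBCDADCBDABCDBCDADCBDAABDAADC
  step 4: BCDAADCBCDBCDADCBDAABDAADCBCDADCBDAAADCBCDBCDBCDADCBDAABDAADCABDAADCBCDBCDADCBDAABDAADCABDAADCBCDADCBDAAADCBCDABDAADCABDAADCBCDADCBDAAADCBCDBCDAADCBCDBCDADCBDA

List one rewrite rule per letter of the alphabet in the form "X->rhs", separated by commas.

  step 3 ⇒ step 4: ABDAADCBCDADCBDAAADCBCDBCDAADCBCDBCDADCBDABCDBCDADCBDAABDAADC ⇒ BCD·A·ADC·BCD·BCD·ADC·BDA·A·BDA·ADC·BCD·ADC·BDA·A·ADC·BCD·BCD·BCD·ADC·BDA·A·BDA·ADC·A·BDA·ADC·BCD·BCD·ADC·BDA·A·BDA·ADC·A·BDA·ADC·BCD·ADC·BDA·A·ADC·BCD·A·BDA·ADC·A·BDA·ADC·BCD·ADC·BDA·A·ADC·BCD·BCD·A·ADC·BCD·BCD·ADC·BDA
    A ↦ BCD
    B ↦ A
    C ↦ BDA
    D ↦ ADC

A->BCD, B->A, C->BDA, D->ADC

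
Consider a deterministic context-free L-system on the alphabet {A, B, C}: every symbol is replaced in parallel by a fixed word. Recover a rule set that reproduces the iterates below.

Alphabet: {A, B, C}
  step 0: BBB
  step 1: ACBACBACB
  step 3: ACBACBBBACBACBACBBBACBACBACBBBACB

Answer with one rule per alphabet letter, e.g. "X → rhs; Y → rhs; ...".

  step 0 ⇒ step 1: BBB ⇒ ACB·ACB·ACB
    B ↦ ACB
    A ↦ B  (constrained at step 1)
    C ↦ B  (constrained at step 1)

A->B, B->ACB, C->B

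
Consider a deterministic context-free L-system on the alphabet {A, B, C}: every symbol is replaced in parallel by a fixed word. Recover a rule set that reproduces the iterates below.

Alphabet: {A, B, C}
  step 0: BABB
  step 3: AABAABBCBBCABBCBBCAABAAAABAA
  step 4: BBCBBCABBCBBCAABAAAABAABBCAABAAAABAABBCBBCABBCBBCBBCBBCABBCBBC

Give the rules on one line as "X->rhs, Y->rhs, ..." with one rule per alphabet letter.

  step 3 ⇒ step 4: AABAABBCBBCABBCBBCAABAAAABAA ⇒ BBC·BBC·A·BBC·BBC·A·A·BAA·A·A·BAA·BBC·A·A·BAA·A·A·BAA·BBC·BBC·A·BBC·BBC·BBC·BBC·A·BBC·BBC
    A ↦ BBC
    B ↦ A
    C ↦ BAA

A->BBC, B->A, C->BAA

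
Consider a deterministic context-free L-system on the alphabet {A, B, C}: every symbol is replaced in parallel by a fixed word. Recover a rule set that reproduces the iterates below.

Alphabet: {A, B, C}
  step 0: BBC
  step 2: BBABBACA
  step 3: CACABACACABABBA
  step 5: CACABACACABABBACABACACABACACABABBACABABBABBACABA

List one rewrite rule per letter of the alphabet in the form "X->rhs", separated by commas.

A->BA, B->CA, C->B

  step 2 ⇒ step 3: BBABBACA ⇒ CA·CA·BA·CA·CA·BA·B·BA
    A ↦ BA
    B ↦ CA
    C ↦ B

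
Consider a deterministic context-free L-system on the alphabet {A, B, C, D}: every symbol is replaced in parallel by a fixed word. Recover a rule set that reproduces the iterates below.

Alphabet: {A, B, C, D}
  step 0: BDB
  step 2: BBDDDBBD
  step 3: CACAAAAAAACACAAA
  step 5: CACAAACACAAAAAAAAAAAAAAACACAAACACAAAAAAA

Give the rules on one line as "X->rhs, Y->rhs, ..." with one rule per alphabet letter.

  step 2 ⇒ step 3: BBDDDBBD ⇒ CA·CA·AA·AA·AA·CA·CA·AA
    B ↦ CA
    D ↦ AA
    A ↦ D  (constrained at step 3)
    C ↦ BB  (constrained at step 3)

A->D, B->CA, C->BB, D->AA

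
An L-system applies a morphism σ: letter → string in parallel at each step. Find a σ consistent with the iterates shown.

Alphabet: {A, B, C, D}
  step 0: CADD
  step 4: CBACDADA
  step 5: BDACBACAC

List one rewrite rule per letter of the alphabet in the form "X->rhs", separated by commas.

A->C, B->DA, C->B, D->A

  step 4 ⇒ step 5: CBACDADA ⇒ B·DA·C·B·A·C·A·C
    A ↦ C
    B ↦ DA
    C ↦ B
    D ↦ A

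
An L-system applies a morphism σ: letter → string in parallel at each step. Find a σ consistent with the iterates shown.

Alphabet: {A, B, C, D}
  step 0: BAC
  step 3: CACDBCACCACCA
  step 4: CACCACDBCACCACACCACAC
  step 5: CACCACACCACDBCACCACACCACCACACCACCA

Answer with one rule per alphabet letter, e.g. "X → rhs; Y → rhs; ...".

A->C, B->DB, C->CA, D->C

  step 4 ⇒ step 5: CACCACDBCACCACACCACAC ⇒ CA·C·CA·CA·C·CA·C·DB·CA·C·CA·CA·C·CA·C·CA·CA·C·CA·C·CA
    A ↦ C
    B ↦ DB
    C ↦ CA
    D ↦ C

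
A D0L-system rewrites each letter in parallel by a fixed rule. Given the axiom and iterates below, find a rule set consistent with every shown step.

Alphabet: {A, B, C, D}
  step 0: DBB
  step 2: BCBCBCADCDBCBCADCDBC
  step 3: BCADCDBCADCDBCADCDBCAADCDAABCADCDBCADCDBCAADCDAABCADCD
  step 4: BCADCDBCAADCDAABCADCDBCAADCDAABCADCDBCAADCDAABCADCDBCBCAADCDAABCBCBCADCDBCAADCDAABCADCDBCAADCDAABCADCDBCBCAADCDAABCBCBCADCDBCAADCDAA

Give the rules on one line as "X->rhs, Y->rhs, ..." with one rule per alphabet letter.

A->BC, B->BCA, C->DCD, D->AA

  step 3 ⇒ step 4: BCADCDBCADCDBCADCDBCAADCDAABCADCDBCADCDBCAADCDAABCADCD ⇒ BCA·DCD·BC·AA·DCD·AA·BCA·DCD·BC·AA·DCD·AA·BCA·DCD·BC·AA·DCD·AA·BCA·DCD·BC·BC·AA·DCD·AA·BC·BC·BCA·DCD·BC·AA·DCD·AA·BCA·DCD·BC·AA·DCD·AA·BCA·DCD·BC·BC·AA·DCD·AA·BC·BC·BCA·DCD·BC·AA·DCD·AA
    A ↦ BC
    B ↦ BCA
    C ↦ DCD
    D ↦ AA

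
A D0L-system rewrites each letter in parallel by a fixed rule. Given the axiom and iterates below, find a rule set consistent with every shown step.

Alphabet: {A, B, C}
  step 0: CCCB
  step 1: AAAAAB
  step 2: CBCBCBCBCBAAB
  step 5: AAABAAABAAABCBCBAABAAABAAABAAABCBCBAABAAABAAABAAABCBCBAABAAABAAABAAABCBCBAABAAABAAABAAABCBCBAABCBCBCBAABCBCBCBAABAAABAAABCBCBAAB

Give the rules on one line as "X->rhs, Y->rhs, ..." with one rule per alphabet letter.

  step 1 ⇒ step 2: AAAAAB ⇒ CB·CB·CB·CB·CB·AAB
    A ↦ CB
    B ↦ AAB
  step 0 ⇒ step 1: CCCB ⇒ A·A·A·AAB
    C ↦ A

A->CB, B->AAB, C->A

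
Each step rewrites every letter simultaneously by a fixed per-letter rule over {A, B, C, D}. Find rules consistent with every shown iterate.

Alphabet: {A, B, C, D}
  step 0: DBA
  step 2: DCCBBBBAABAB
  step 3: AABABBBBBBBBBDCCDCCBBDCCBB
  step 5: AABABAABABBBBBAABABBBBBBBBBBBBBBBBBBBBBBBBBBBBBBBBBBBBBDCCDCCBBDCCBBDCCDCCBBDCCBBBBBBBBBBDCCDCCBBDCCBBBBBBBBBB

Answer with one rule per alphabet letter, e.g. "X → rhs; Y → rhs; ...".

A->DCC, B->BB, C->AB, D->A

  step 2 ⇒ step 3: DCCBBBBAABAB ⇒ A·AB·AB·BB·BB·BB·BB·DCC·DCC·BB·DCC·BB
    A ↦ DCC
    B ↦ BB
    C ↦ AB
    D ↦ A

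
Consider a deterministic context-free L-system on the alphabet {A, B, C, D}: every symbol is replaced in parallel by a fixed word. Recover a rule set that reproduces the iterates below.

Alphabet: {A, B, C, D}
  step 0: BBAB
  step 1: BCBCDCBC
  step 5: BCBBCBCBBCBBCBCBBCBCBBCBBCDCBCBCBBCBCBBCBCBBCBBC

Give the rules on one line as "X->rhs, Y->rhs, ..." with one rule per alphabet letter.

A->DC, B->BC, C->B, D->A

  step 0 ⇒ step 1: BBAB ⇒ BC·BC·DC·BC
    A ↦ DC
    B ↦ BC
    C ↦ B  (constrained at step 1)
    D ↦ A  (constrained at step 1)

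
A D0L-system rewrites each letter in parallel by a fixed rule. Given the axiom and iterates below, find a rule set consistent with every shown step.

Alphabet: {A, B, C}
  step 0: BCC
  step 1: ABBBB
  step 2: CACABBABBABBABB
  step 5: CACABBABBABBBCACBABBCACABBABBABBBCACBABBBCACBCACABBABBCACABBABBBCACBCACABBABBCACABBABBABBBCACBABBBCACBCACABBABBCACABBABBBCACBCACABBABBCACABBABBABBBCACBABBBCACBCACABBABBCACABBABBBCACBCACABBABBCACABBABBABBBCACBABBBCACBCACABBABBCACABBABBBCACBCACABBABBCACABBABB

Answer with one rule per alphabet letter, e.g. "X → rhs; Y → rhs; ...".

  step 1 ⇒ step 2: ABBBB ⇒ CAC·ABB·ABB·ABB·ABB
    A ↦ CAC
    B ↦ ABB
  step 0 ⇒ step 1: BCC ⇒ ABB·B·B
    C ↦ B

A->CAC, B->ABB, C->B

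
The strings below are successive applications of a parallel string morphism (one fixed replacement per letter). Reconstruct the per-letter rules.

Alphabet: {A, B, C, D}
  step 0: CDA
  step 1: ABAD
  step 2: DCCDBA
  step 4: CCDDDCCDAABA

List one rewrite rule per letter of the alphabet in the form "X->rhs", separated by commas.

  step 1 ⇒ step 2: ABAD ⇒ D·CC·D·BA
    A ↦ D
    B ↦ CC
    D ↦ BA
  step 0 ⇒ step 1: CDA ⇒ A·BA·D
    C ↦ A

A->D, B->CC, C->A, D->BA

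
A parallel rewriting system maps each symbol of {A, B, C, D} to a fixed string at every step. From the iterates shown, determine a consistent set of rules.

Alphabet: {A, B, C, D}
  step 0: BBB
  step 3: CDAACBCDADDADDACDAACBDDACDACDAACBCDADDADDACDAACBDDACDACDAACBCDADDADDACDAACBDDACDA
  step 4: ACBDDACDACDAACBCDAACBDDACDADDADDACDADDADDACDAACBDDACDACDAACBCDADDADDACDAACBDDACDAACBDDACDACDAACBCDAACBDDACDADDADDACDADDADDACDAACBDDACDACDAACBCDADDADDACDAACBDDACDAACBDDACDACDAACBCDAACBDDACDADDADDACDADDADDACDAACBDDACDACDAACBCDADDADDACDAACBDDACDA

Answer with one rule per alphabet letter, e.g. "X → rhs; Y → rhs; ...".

  step 3 ⇒ step 4: CDAACBCDADDADDACDAACBDDACDACDAACBCDADDADDACDAACBDDACDACDAACBCDADDADDACDAACBDDACDA ⇒ ACB·DDA·CDA·CDA·ACB·CDA·ACB·DDA·CDA·DDA·DDA·CDA·DDA·DDA·CDA·ACB·DDA·CDA·CDA·ACB·CDA·DDA·DDA·CDA·ACB·DDA·CDA·ACB·DDA·CDA·CDA·ACB·CDA·ACB·DDA·CDA·DDA·DDA·CDA·DDA·DDA·CDA·ACB·DDA·CDA·CDA·ACB·CDA·DDA·DDA·CDA·ACB·DDA·CDA·ACB·DDA·CDA·CDA·ACB·CDA·ACB·DDA·CDA·DDA·DDA·CDA·DDA·DDA·CDA·ACB·DDA·CDA·CDA·ACB·CDA·DDA·DDA·CDA·ACB·DDA·CDA
    A ↦ CDA
    B ↦ CDA
    C ↦ ACB
    D ↦ DDA

A->CDA, B->CDA, C->ACB, D->DDA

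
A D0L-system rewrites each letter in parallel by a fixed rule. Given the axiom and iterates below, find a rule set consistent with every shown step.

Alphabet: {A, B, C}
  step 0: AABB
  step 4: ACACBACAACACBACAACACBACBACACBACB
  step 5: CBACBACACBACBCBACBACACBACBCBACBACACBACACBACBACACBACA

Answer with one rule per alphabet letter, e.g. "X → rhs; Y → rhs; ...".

A->CB, B->CA, C->A

  step 4 ⇒ step 5: ACACBACAACACBACAACACBACBACACBACB ⇒ CB·A·CB·A·CA·CB·A·CB·CB·A·CB·A·CA·CB·A·CB·CB·A·CB·A·CA·CB·A·CA·CB·A·CB·A·CA·CB·A·CA
    A ↦ CB
    B ↦ CA
    C ↦ A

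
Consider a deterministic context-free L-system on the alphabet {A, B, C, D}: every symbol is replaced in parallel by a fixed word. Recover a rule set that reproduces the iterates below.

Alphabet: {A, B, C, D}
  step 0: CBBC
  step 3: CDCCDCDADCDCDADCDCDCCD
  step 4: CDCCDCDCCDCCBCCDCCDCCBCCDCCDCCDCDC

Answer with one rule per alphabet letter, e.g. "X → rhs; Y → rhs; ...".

A->CB, B->AD, C->CD, D->C

  step 3 ⇒ step 4: CDCCDCDADCDCDADCDCDCCD ⇒ CD·C·CD·CD·C·CD·C·CB·C·CD·C·CD·C·CB·C·CD·C·CD·C·CD·CD·C
    A ↦ CB
    C ↦ CD
    D ↦ C
    B ↦ AD  (constrained at step 0)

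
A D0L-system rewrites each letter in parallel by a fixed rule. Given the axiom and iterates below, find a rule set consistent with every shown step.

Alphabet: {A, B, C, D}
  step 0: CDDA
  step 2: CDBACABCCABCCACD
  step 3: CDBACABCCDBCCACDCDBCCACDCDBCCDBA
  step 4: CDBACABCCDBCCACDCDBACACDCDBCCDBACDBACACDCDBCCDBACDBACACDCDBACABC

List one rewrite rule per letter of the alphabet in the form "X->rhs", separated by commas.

A->BC, B->CA, C->CD, D->BA

  step 3 ⇒ step 4: CDBACABCCDBCCACDCDBCCACDCDBCCDBA ⇒ CD·BA·CA·BC·CD·BC·CA·CD·CD·BA·CA·CD·CD·BC·CD·BA·CD·BA·CA·CD·CD·BC·CD·BA·CD·BA·CA·CD·CD·BA·CA·BC
    A ↦ BC
    B ↦ CA
    C ↦ CD
    D ↦ BA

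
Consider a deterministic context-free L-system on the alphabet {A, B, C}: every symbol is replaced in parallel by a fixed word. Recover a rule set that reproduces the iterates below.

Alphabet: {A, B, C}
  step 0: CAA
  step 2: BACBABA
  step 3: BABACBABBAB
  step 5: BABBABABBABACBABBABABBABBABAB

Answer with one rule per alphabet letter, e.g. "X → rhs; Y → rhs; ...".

A->B, B->BA, C->AC

  step 2 ⇒ step 3: BACBABA ⇒ BA·B·AC·BA·B·BA·B
    A ↦ B
    B ↦ BA
    C ↦ AC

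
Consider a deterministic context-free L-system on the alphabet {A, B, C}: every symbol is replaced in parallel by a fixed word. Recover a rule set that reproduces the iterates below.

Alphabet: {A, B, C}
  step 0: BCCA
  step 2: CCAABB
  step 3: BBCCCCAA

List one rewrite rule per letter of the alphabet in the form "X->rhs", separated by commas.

  step 2 ⇒ step 3: CCAABB ⇒ B·B·CC·CC·A·A
    A ↦ CC
    B ↦ A
    C ↦ B

A->CC, B->A, C->B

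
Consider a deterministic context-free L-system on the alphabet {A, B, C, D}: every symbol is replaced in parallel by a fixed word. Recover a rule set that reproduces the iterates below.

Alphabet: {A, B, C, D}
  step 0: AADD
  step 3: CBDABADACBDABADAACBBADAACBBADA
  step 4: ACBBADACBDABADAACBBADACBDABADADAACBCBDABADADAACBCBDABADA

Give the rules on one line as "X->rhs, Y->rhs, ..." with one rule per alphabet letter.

  step 3 ⇒ step 4: CBDABADACBDABADAACBBADAACBBADA ⇒ A·CB·BA·DA·CB·DA·BA·DA·A·CB·BA·DA·CB·DA·BA·DA·DA·A·CB·CB·DA·BA·DA·DA·A·CB·CB·DA·BA·DA
    A ↦ DA
    B ↦ CB
    C ↦ A
    D ↦ BA

A->DA, B->CB, C->A, D->BA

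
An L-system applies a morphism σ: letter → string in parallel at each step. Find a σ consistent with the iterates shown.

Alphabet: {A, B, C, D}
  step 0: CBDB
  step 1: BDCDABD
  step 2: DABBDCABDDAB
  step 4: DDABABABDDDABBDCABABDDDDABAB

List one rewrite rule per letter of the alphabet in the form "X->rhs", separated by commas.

A->D, B->D, C->BDC, D->AB

  step 1 ⇒ step 2: BDCDABD ⇒ D·AB·BDC·AB·D·D·AB
    A ↦ D
    B ↦ D
    C ↦ BDC
    D ↦ AB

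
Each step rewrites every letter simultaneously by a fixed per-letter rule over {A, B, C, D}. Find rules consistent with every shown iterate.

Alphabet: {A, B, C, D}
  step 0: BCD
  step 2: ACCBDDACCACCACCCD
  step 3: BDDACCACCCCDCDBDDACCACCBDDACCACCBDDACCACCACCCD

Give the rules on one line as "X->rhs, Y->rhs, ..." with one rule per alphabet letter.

A->BDD, B->C, C->ACC, D->CD

  step 2 ⇒ step 3: ACCBDDACCACCACCCD ⇒ BDD·ACC·ACC·C·CD·CD·BDD·ACC·ACC·BDD·ACC·ACC·BDD·ACC·ACC·ACC·CD
    A ↦ BDD
    B ↦ C
    C ↦ ACC
    D ↦ CD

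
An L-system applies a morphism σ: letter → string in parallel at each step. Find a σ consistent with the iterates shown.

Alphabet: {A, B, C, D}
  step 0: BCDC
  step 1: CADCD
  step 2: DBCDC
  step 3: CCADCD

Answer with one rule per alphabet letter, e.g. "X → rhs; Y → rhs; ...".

A->B, B->CA, C->D, D->C

  step 2 ⇒ step 3: DBCDC ⇒ C·CA·D·C·D
    B ↦ CA
    C ↦ D
    D ↦ C
  step 1 ⇒ step 2: CADCD ⇒ D·B·C·D·C
    A ↦ B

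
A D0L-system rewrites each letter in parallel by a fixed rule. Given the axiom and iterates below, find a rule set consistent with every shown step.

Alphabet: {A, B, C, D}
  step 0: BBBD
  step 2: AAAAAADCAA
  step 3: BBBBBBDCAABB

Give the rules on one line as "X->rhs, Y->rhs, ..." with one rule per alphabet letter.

A->B, B->C, C->AA, D->DC

  step 2 ⇒ step 3: AAAAAADCAA ⇒ B·B·B·B·B·B·DC·AA·B·B
    A ↦ B
    C ↦ AA
    D ↦ DC
    B ↦ C  (constrained at step 0)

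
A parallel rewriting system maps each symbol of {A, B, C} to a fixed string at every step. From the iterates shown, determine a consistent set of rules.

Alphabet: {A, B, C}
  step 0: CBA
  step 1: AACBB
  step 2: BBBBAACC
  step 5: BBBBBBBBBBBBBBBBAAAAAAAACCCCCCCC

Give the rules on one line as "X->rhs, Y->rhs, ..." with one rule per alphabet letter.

  step 1 ⇒ step 2: AACBB ⇒ BB·BB·AA·C·C
    A ↦ BB
    B ↦ C
    C ↦ AA

A->BB, B->C, C->AA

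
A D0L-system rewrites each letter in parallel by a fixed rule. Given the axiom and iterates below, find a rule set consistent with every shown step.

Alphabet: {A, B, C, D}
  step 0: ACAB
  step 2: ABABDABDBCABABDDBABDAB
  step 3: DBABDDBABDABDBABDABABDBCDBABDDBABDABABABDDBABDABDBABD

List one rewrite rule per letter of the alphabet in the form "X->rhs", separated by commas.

  step 2 ⇒ step 3: ABABDABDBCABABDDBABDAB ⇒ DB·ABD·DB·ABD·AB·DB·ABD·AB·ABD·BC·DB·ABD·DB·ABD·AB·AB·ABD·DB·ABD·AB·DB·ABD
    A ↦ DB
    B ↦ ABD
    C ↦ BC
    D ↦ AB

A->DB, B->ABD, C->BC, D->AB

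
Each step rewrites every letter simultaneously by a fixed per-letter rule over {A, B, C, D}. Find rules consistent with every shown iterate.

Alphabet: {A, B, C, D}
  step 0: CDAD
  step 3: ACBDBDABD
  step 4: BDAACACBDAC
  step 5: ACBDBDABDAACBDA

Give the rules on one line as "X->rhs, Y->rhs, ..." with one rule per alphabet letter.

  step 4 ⇒ step 5: BDAACACBDAC ⇒ A·C·BD·BD·A·BD·A·A·C·BD·A
    A ↦ BD
    B ↦ A
    C ↦ A
    D ↦ C

A->BD, B->A, C->A, D->C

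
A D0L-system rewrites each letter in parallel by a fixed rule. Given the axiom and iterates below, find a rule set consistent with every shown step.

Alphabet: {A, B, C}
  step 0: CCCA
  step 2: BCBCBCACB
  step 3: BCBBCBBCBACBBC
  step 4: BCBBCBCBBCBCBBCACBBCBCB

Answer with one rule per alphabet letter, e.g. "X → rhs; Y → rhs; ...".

  step 3 ⇒ step 4: BCBBCBBCBACBBC ⇒ BC·B·BC·BC·B·BC·BC·B·BC·AC·B·BC·BC·B
    A ↦ AC
    B ↦ BC
    C ↦ B

A->AC, B->BC, C->B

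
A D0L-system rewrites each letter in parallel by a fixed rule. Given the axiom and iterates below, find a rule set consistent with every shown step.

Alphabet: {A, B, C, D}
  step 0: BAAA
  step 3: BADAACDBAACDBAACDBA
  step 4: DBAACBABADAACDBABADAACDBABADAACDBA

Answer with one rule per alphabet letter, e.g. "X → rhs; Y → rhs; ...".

A->BA, B->D, C->DA, D->AC

  step 3 ⇒ step 4: BADAACDBAACDBAACDBA ⇒ D·BA·AC·BA·BA·DA·AC·D·BA·BA·DA·AC·D·BA·BA·DA·AC·D·BA
    A ↦ BA
    B ↦ D
    C ↦ DA
    D ↦ AC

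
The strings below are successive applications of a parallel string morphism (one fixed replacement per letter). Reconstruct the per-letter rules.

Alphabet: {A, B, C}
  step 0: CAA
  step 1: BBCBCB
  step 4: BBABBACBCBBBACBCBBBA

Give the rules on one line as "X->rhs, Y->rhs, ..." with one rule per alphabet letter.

  step 0 ⇒ step 1: CAA ⇒ BB·CB·CB
    A ↦ CB
    C ↦ BB
    B ↦ A  (constrained at step 1)

A->CB, B->A, C->BB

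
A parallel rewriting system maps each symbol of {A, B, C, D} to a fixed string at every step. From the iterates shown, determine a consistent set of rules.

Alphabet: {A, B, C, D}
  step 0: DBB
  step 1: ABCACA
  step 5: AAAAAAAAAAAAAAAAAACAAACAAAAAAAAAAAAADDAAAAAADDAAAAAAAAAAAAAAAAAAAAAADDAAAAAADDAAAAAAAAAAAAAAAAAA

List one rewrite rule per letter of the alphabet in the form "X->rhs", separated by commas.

  step 0 ⇒ step 1: DBB ⇒ AB·CA·CA
    B ↦ CA
    D ↦ AB
    A ↦ AA  (constrained at step 1)
    C ↦ DD  (constrained at step 1)

A->AA, B->CA, C->DD, D->AB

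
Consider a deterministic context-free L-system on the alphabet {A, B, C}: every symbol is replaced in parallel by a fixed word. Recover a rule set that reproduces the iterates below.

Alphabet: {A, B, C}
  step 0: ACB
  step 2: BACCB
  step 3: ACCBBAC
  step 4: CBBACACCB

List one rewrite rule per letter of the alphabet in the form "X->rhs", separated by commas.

A->C, B->AC, C->B

  step 3 ⇒ step 4: ACCBBAC ⇒ C·B·B·AC·AC·C·B
    A ↦ C
    B ↦ AC
    C ↦ B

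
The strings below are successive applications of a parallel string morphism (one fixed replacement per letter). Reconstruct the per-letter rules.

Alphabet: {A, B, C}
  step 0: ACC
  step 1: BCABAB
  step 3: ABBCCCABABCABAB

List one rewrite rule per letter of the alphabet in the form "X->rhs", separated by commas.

A->BC, B->C, C->AB

  step 0 ⇒ step 1: ACC ⇒ BC·AB·AB
    A ↦ BC
    C ↦ AB
    B ↦ C  (constrained at step 1)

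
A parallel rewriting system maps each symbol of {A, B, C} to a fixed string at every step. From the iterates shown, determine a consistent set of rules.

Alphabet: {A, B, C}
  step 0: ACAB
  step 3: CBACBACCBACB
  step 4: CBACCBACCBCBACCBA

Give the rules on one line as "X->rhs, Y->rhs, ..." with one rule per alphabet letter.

  step 3 ⇒ step 4: CBACBACCBACB ⇒ CB·A·C·CB·A·C·CB·CB·A·C·CB·A
    A ↦ C
    B ↦ A
    C ↦ CB

A->C, B->A, C->CB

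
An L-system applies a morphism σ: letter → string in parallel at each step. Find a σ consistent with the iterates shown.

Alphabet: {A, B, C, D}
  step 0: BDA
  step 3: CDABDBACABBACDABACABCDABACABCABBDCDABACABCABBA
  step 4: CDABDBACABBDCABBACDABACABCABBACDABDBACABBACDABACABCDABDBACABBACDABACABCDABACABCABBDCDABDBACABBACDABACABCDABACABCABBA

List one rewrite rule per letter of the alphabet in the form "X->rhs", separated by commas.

  step 3 ⇒ step 4: CDABDBACABBACDABACABCDABACABCABBDCDABACABCABBA ⇒ CDA·BD·BA·CAB·BD·CAB·BA·CDA·BA·CAB·CAB·BA·CDA·BD·BA·CAB·BA·CDA·BA·CAB·CDA·BD·BA·CAB·BA·CDA·BA·CAB·CDA·BA·CAB·CAB·BD·CDA·BD·BA·CAB·BA·CDA·BA·CAB·CDA·BA·CAB·CAB·BA
    A ↦ BA
    B ↦ CAB
    C ↦ CDA
    D ↦ BD

A->BA, B->CAB, C->CDA, D->BD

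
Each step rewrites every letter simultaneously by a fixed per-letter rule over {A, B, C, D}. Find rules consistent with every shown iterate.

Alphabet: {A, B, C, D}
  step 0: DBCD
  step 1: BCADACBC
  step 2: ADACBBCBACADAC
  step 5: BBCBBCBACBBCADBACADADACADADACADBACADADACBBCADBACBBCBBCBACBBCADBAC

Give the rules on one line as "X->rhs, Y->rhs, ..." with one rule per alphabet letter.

A->B, B->AD, C->AC, D->BC

  step 1 ⇒ step 2: BCADACBC ⇒ AD·AC·B·BC·B·AC·AD·AC
    A ↦ B
    B ↦ AD
    C ↦ AC
    D ↦ BC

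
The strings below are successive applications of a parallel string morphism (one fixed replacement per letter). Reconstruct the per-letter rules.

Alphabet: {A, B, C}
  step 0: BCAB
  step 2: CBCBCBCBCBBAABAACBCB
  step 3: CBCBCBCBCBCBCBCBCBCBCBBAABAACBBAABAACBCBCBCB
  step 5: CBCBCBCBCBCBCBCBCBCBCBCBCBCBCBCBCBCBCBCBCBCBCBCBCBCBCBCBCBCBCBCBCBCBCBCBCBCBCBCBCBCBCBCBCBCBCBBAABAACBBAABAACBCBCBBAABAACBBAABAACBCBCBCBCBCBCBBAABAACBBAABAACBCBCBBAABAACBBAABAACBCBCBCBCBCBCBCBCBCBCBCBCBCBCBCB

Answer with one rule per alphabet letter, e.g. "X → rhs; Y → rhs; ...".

A->BAA, B->CB, C->CB

  step 2 ⇒ step 3: CBCBCBCBCBBAABAACBCB ⇒ CB·CB·CB·CB·CB·CB·CB·CB·CB·CB·CB·BAA·BAA·CB·BAA·BAA·CB·CB·CB·CB
    A ↦ BAA
    B ↦ CB
    C ↦ CB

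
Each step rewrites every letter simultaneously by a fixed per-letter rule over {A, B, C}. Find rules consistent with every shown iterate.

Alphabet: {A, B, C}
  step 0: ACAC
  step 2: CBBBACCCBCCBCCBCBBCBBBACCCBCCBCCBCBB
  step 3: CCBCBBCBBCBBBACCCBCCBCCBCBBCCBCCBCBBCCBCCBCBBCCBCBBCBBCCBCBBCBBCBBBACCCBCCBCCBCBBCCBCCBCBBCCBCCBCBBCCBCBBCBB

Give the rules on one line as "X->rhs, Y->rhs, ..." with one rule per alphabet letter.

  step 2 ⇒ step 3: CBBBACCCBCCBCCBCBBCBBBACCCBCCBCCBCBB ⇒ CCB·CBB·CBB·CBB·BAC·CCB·CCB·CCB·CBB·CCB·CCB·CBB·CCB·CCB·CBB·CCB·CBB·CBB·CCB·CBB·CBB·CBB·BAC·CCB·CCB·CCB·CBB·CCB·CCB·CBB·CCB·CCB·CBB·CCB·CBB·CBB
    A ↦ BAC
    B ↦ CBB
    C ↦ CCB

A->BAC, B->CBB, C->CCB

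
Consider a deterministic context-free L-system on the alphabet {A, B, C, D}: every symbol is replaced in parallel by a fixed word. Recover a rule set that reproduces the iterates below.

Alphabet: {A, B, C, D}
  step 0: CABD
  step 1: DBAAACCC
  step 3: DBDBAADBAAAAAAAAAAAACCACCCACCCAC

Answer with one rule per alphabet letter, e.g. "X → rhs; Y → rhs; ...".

A->AA, B->AC, C->DB, D->CC

  step 0 ⇒ step 1: CABD ⇒ DB·AA·AC·CC
    A ↦ AA
    B ↦ AC
    C ↦ DB
    D ↦ CC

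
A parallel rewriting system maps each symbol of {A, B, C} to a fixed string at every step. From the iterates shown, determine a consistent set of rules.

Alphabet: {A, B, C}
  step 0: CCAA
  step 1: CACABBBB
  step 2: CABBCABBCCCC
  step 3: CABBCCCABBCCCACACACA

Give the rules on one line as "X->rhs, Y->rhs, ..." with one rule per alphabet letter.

A->BB, B->C, C->CA

  step 2 ⇒ step 3: CABBCABBCCCC ⇒ CA·BB·C·C·CA·BB·C·C·CA·CA·CA·CA
    A ↦ BB
    B ↦ C
    C ↦ CA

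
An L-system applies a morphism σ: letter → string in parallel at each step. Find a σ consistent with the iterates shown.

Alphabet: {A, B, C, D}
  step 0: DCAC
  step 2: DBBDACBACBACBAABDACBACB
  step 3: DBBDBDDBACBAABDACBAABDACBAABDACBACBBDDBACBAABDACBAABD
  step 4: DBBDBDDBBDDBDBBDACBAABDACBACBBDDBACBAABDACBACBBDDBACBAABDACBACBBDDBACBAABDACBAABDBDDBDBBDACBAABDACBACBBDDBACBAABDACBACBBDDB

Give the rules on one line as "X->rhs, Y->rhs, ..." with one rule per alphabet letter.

A->ACB, B->BD, C->AA, D->DB

  step 3 ⇒ step 4: DBBDBDDBACBAABDACBAABDACBAABDACBACBBDDBACBAABDACBAABD ⇒ DB·BD·BD·DB·BD·DB·DB·BD·ACB·AA·BD·ACB·ACB·BD·DB·ACB·AA·BD·ACB·ACB·BD·DB·ACB·AA·BD·ACB·ACB·BD·DB·ACB·AA·BD·ACB·AA·BD·BD·DB·DB·BD·ACB·AA·BD·ACB·ACB·BD·DB·ACB·AA·BD·ACB·ACB·BD·DB
    A ↦ ACB
    B ↦ BD
    C ↦ AA
    D ↦ DB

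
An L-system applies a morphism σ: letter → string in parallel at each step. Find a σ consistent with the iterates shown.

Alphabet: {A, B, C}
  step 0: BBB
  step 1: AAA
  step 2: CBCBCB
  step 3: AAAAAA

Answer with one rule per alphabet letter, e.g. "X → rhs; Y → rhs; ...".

A->CB, B->A, C->A

  step 2 ⇒ step 3: CBCBCB ⇒ A·A·A·A·A·A
    B ↦ A
    C ↦ A
  step 1 ⇒ step 2: AAA ⇒ CB·CB·CB
    A ↦ CB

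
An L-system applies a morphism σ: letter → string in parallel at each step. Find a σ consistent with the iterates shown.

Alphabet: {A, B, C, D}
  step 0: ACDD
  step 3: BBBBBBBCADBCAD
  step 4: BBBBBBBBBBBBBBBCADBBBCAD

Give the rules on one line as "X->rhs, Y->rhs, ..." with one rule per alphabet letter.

  step 3 ⇒ step 4: BBBBBBBCADBCAD ⇒ BB·BB·BB·BB·BB·BB·BB·B·C·AD·BB·B·C·AD
    A ↦ C
    B ↦ BB
    C ↦ B
    D ↦ AD

A->C, B->BB, C->B, D->AD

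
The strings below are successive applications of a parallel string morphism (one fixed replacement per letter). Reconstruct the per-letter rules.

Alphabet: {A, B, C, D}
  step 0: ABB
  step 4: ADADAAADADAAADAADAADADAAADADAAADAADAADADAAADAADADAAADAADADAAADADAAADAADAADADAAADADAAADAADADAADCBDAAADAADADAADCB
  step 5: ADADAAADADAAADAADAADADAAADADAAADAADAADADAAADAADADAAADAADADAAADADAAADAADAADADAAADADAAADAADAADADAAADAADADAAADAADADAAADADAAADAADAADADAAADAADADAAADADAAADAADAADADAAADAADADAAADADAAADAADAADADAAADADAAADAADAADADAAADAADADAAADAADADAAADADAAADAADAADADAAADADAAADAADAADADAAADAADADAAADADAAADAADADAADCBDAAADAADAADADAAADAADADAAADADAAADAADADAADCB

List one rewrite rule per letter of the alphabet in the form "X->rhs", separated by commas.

A->ADA, B->CB, C->D, D->DAA

  step 4 ⇒ step 5: ADADAAADADAAADAADAADADAAADADAAADAADAADADAAADAADADAAADAADADAAADADAAADAADAADADAAADADAAADAADADAADCBDAAADAADADAADCB ⇒ ADA·DAA·ADA·DAA·ADA·ADA·ADA·DAA·ADA·DAA·ADA·ADA·ADA·DAA·ADA·ADA·DAA·ADA·ADA·DAA·ADA·DAA·ADA·ADA·ADA·DAA·ADA·DAA·ADA·ADA·ADA·DAA·ADA·ADA·DAA·ADA·ADA·DAA·ADA·DAA·ADA·ADA·ADA·DAA·ADA·ADA·DAA·ADA·DAA·ADA·ADA·ADA·DAA·ADA·ADA·DAA·ADA·DAA·ADA·ADA·ADA·DAA·ADA·DAA·ADA·ADA·ADA·DAA·ADA·ADA·DAA·ADA·ADA·DAA·ADA·DAA·ADA·ADA·ADA·DAA·ADA·DAA·ADA·ADA·ADA·DAA·ADA·ADA·DAA·ADA·DAA·ADA·ADA·DAA·D·CB·DAA·ADA·ADA·ADA·DAA·ADA·ADA·DAA·ADA·DAA·ADA·ADA·DAA·D·CB
    A ↦ ADA
    B ↦ CB
    C ↦ D
    D ↦ DAA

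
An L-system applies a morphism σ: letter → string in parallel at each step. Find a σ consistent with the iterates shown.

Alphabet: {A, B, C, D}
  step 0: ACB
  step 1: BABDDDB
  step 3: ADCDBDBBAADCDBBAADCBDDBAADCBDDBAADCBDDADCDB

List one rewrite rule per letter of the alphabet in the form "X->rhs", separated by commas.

  step 0 ⇒ step 1: ACB ⇒ BA·BDD·DB
    A ↦ BA
    B ↦ DB
    C ↦ BDD
    D ↦ ADC  (constrained at step 1)

A->BA, B->DB, C->BDD, D->ADC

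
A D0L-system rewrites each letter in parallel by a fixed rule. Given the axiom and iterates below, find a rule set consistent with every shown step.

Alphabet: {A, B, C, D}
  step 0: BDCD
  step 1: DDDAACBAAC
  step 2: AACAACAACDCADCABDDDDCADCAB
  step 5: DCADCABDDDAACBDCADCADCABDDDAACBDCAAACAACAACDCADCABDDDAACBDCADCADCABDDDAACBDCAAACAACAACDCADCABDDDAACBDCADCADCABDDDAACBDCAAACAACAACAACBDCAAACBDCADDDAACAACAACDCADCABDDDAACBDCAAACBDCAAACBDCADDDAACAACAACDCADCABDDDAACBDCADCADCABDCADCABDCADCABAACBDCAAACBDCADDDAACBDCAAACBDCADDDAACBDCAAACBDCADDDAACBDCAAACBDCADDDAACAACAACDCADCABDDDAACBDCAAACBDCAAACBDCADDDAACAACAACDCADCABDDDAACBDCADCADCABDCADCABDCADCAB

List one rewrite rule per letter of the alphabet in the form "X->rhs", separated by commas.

  step 1 ⇒ step 2: DDDAACBAAC ⇒ AAC·AAC·AAC·DCA·DCA·B·DDD·DCA·DCA·B
    A ↦ DCA
    B ↦ DDD
    C ↦ B
    D ↦ AAC

A->DCA, B->DDD, C->B, D->AAC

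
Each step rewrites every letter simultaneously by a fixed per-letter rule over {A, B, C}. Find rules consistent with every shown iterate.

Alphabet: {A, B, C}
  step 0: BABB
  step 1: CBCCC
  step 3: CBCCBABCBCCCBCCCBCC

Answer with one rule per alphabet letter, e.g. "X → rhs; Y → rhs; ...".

  step 0 ⇒ step 1: BABB ⇒ C·BC·C·C
    A ↦ BC
    B ↦ C
    C ↦ BAB  (constrained at step 1)

A->BC, B->C, C->BAB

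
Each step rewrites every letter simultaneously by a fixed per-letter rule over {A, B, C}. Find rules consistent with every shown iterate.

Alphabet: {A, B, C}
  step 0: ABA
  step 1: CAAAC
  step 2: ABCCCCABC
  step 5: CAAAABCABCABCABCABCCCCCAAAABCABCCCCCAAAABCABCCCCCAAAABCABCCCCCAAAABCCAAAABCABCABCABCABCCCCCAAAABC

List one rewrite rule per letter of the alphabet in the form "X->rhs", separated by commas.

  step 1 ⇒ step 2: CAAAC ⇒ ABC·C·C·C·ABC
    A ↦ C
    C ↦ ABC
  step 0 ⇒ step 1: ABA ⇒ C·AAA·C
    B ↦ AAA

A->C, B->AAA, C->ABC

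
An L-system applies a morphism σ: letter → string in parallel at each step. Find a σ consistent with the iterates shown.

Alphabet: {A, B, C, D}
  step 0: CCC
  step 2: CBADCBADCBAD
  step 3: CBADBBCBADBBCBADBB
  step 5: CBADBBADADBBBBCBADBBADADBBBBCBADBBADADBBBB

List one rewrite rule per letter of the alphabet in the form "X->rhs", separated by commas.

A->B, B->AD, C->CB, D->B

  step 2 ⇒ step 3: CBADCBADCBAD ⇒ CB·AD·B·B·CB·AD·B·B·CB·AD·B·B
    A ↦ B
    B ↦ AD
    C ↦ CB
    D ↦ B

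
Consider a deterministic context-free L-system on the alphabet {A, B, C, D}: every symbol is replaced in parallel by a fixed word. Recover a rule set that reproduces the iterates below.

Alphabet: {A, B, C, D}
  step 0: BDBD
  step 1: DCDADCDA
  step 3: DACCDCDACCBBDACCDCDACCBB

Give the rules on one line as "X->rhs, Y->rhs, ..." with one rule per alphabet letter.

  step 0 ⇒ step 1: BDBD ⇒ DC·DA·DC·DA
    B ↦ DC
    D ↦ DA
    A ↦ CC  (constrained at step 1)
    C ↦ B  (constrained at step 1)

A->CC, B->DC, C->B, D->DA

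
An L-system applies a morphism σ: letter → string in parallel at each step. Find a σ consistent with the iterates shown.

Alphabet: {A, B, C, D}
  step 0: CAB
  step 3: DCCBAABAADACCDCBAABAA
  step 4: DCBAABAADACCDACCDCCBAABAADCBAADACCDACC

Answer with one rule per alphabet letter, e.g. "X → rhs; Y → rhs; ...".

A->C, B->DA, C->BAA, D->DC

  step 3 ⇒ step 4: DCCBAABAADACCDCBAABAA ⇒ DC·BAA·BAA·DA·C·C·DA·C·C·DC·C·BAA·BAA·DC·BAA·DA·C·C·DA·C·C
    A ↦ C
    B ↦ DA
    C ↦ BAA
    D ↦ DC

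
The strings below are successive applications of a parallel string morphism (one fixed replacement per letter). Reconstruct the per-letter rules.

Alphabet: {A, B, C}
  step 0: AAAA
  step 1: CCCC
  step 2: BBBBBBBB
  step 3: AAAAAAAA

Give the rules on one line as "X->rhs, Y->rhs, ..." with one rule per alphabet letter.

  step 2 ⇒ step 3: BBBBBBBB ⇒ A·A·A·A·A·A·A·A
    B ↦ A
  step 0 ⇒ step 1: AAAA ⇒ C·C·C·C
    A ↦ C
  step 1 ⇒ step 2: CCCC ⇒ BB·BB·BB·BB
    C ↦ BB

A->C, B->A, C->BB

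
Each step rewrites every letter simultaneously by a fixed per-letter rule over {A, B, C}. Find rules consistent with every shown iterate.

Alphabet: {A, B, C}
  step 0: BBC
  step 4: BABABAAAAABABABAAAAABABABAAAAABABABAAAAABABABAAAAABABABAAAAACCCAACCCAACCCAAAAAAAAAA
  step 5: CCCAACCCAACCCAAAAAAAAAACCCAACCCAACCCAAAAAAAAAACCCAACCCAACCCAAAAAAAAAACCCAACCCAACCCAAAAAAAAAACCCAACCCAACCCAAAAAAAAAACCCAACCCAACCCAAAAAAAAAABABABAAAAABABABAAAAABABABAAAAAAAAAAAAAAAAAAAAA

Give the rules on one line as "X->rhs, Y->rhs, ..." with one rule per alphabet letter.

A->AA, B->CCC, C->BA

  step 4 ⇒ step 5: BABABAAAAABABABAAAAABABABAAAAABABABAAAAABABABAAAAABABABAAAAACCCAACCCAACCCAAAAAAAAAA ⇒ CCC·AA·CCC·AA·CCC·AA·AA·AA·AA·AA·CCC·AA·CCC·AA·CCC·AA·AA·AA·AA·AA·CCC·AA·CCC·AA·CCC·AA·AA·AA·AA·AA·CCC·AA·CCC·AA·CCC·AA·AA·AA·AA·AA·CCC·AA·CCC·AA·CCC·AA·AA·AA·AA·AA·CCC·AA·CCC·AA·CCC·AA·AA·AA·AA·AA·BA·BA·BA·AA·AA·BA·BA·BA·AA·AA·BA·BA·BA·AA·AA·AA·AA·AA·AA·AA·AA·AA·AA
    A ↦ AA
    B ↦ CCC
    C ↦ BA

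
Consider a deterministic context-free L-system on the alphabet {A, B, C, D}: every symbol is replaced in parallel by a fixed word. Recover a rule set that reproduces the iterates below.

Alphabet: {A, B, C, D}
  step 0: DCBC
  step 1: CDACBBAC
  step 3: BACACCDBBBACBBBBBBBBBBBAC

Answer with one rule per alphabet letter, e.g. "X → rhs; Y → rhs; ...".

  step 0 ⇒ step 1: DCBC ⇒ CD·AC·BB·AC
    B ↦ BB
    C ↦ AC
    D ↦ CD
    A ↦ B  (constrained at step 1)

A->B, B->BB, C->AC, D->CD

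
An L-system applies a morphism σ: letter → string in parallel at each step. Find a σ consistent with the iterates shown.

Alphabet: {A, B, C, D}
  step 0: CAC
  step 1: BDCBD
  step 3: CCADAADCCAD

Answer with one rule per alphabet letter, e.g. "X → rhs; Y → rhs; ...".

A->C, B->A, C->BD, D->AD

  step 0 ⇒ step 1: CAC ⇒ BD·C·BD
    A ↦ C
    C ↦ BD
    B ↦ A  (constrained at step 1)
    D ↦ AD  (constrained at step 1)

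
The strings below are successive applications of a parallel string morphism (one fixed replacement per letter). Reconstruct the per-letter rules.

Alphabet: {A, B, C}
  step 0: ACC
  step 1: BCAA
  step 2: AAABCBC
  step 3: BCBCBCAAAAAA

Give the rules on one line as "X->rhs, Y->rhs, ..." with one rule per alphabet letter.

A->BC, B->AA, C->A

  step 2 ⇒ step 3: AAABCBC ⇒ BC·BC·BC·AA·A·AA·A
    A ↦ BC
    B ↦ AA
    C ↦ A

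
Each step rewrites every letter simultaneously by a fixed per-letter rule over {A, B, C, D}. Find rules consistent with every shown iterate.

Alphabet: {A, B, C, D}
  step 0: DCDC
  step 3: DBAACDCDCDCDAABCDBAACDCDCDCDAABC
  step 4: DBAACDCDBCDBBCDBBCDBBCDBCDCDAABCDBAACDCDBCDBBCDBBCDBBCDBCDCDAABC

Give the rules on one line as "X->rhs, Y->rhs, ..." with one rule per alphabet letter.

  step 3 ⇒ step 4: DBAACDCDCDCDAABCDBAACDCDCDCDAABC ⇒ DB·AA·CD·CD·BC·DB·BC·DB·BC·DB·BC·DB·CD·CD·AA·BC·DB·AA·CD·CD·BC·DB·BC·DB·BC·DB·BC·DB·CD·CD·AA·BC
    A ↦ CD
    B ↦ AA
    C ↦ BC
    D ↦ DB

A->CD, B->AA, C->BC, D->DB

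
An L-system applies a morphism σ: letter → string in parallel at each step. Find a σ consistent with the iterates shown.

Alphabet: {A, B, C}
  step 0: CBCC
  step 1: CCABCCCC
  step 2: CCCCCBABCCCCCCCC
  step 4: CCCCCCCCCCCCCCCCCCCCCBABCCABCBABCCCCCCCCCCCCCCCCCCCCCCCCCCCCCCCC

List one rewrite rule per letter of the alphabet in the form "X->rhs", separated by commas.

A->CB, B->AB, C->CC

  step 1 ⇒ step 2: CCABCCCC ⇒ CC·CC·CB·AB·CC·CC·CC·CC
    A ↦ CB
    B ↦ AB
    C ↦ CC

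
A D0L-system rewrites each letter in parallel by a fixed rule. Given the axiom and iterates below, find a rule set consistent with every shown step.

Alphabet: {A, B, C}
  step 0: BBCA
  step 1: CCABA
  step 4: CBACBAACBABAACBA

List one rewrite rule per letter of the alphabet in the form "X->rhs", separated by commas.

  step 0 ⇒ step 1: BBCA ⇒ C·C·A·BA
    A ↦ BA
    B ↦ C
    C ↦ A

A->BA, B->C, C->A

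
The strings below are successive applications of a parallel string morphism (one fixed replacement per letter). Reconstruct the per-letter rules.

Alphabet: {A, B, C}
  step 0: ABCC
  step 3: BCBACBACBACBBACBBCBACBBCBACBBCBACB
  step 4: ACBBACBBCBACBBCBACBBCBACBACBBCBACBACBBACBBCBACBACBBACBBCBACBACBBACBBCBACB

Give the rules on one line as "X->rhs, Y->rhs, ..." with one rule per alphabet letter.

A->BC, B->ACB, C->B

  step 3 ⇒ step 4: BCBACBACBACBBACBBCBACBBCBACBBCBACB ⇒ ACB·B·ACB·BC·B·ACB·BC·B·ACB·BC·B·ACB·ACB·BC·B·ACB·ACB·B·ACB·BC·B·ACB·ACB·B·ACB·BC·B·ACB·ACB·B·ACB·BC·B·ACB
    A ↦ BC
    B ↦ ACB
    C ↦ B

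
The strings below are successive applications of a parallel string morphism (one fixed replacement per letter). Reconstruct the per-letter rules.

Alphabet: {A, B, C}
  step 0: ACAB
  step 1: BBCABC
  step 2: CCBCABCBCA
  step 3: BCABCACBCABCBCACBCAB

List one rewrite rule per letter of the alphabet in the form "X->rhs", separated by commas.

A->B, B->C, C->BCA

  step 2 ⇒ step 3: CCBCABCBCA ⇒ BCA·BCA·C·BCA·B·C·BCA·C·BCA·B
    A ↦ B
    B ↦ C
    C ↦ BCA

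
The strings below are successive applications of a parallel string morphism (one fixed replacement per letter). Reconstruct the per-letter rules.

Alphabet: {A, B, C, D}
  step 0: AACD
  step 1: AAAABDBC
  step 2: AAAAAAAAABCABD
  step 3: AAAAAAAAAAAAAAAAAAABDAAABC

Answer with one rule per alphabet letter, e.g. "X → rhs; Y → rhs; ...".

  step 2 ⇒ step 3: AAAAAAAAABCABD ⇒ AA·AA·AA·AA·AA·AA·AA·AA·AA·A·BD·AA·A·BC
    A ↦ AA
    B ↦ A
    C ↦ BD
    D ↦ BC

A->AA, B->A, C->BD, D->BC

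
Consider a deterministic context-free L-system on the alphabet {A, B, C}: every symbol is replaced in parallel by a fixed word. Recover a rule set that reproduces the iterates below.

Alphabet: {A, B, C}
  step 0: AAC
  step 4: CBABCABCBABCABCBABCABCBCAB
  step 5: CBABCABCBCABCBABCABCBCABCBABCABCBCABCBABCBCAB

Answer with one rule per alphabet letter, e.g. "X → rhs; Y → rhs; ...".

  step 4 ⇒ step 5: CBABCABCBABCABCBABCABCBCAB ⇒ CB·AB·C·AB·CB·C·AB·CB·AB·C·AB·CB·C·AB·CB·AB·C·AB·CB·C·AB·CB·AB·CB·C·AB
    A ↦ C
    B ↦ AB
    C ↦ CB

A->C, B->AB, C->CB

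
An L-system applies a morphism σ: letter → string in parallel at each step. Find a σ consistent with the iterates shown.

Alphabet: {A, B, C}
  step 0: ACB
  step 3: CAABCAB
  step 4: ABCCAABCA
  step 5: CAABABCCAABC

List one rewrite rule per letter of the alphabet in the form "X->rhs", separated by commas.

A->C, B->A, C->AB

  step 4 ⇒ step 5: ABCCAABCA ⇒ C·A·AB·AB·C·C·A·AB·C
    A ↦ C
    B ↦ A
    C ↦ AB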